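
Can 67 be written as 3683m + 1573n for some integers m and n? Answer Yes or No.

Yes

gcd(3683, 1573): 3683 = 2·1573 + 537; 1573 = 2·537 + 499; 537 = 1·499 + 38; 499 = 13·38 + 5; 38 = 7·5 + 3; 5 = 1·3 + 2; 3 = 1·2 + 1; 2 = 2·1 + 0 → 1
1 divides 67, so a solution exists.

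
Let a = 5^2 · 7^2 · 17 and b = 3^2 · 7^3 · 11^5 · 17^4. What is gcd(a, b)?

min exponent per shared prime: 7^2 · 17 = 833

833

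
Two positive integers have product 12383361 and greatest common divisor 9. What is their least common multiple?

gcd·lcm = product, so lcm = 12383361/9 = 1375929.

1375929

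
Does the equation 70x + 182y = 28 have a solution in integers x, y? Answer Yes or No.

Yes

gcd(70, 182): 182 = 2·70 + 42; 70 = 1·42 + 28; 42 = 1·28 + 14; 28 = 2·14 + 0 → 14
14 divides 28, so a solution exists.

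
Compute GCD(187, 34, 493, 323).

187 = 11 · 17; 34 = 2 · 17; 493 = 17 · 29; 323 = 17 · 19
gcd takes min exponent of each prime: 17 = 17

17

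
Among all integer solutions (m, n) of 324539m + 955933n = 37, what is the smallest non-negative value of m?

gcd(324539, 955933) = 1 (Euclid: 955933 = 2·324539 + 306855; 324539 = 1·306855 + 17684; 306855 = 17·17684 + 6227; 17684 = 2·6227 + 5230; 6227 = 1·5230 + 997; 5230 = 5·997 + 245; 997 = 4·245 + 17; 245 = 14·17 + 7; 17 = 2·7 + 3; 7 = 2·3 + 1; 3 = 3·1 + 0), and 1 | 37.
Extended Euclid: 324539·(280931) + 955933·(-95376) = 1. Scale by 37: m₀ = 10394447.
General solution m = m₀ + 955933t; reducing mod 955933 gives m = 835117 (and n = -283522).

835117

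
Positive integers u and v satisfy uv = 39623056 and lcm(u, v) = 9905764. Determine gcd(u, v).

4

From gcd × lcm = uv: gcd = 39623056 / 9905764 = 4.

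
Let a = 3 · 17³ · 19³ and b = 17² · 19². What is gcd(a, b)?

104329

min exponent per shared prime: 17² · 19² = 104329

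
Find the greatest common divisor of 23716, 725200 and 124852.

196

23716 = 2² · 7² · 11²; 725200 = 2⁴ · 5² · 7² · 37; 124852 = 2² · 7⁴ · 13
gcd takes min exponent of each prime: 2² · 7² = 196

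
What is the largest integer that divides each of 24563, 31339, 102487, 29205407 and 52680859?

24563 = 7 · 11² · 29; 31339 = 7 · 11² · 37; 102487 = 7 · 11⁴; 29205407 = 7 · 11² · 29² · 41; 52680859 = 7 · 11² · 37 · 41²
gcd takes min exponent of each prime: 7 · 11² = 847

847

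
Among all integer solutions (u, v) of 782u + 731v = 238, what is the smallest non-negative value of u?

19

Reduce mod 731: 782u ≡ 238 (mod 731). With g = gcd(782, 731) = 17 dividing 238, divide through: 46u ≡ 14 (mod 43).
Since gcd(46, 43) = 1, u ≡ 14·(46)⁻¹ ≡ 19 (mod 43). Smallest non-negative: 19.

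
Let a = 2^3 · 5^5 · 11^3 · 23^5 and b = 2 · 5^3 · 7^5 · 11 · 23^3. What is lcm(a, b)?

3599543649053275000

max exponent per prime: 2^3 · 5^5 · 7^5 · 11^3 · 23^5 = 3599543649053275000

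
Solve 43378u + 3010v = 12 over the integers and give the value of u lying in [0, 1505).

744

Euclid: 43378 = 14·3010 + 1238; 3010 = 2·1238 + 534; 1238 = 2·534 + 170; 534 = 3·170 + 24; 170 = 7·24 + 2; 24 = 12·2 + 0 → gcd = 2; 12 = 2·6.
Back-substitution yields 43378·(124) + 3010·(-1787) = 2, so one solution is u = 124·6 = 744, v = -1787·6 = -10722.
Solutions in u differ by 3010/2 = 1505; the one in [0, 1505) is 744 mod 1505 = 744.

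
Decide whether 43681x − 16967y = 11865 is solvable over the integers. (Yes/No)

gcd(43681, 16967): 43681 = 2·16967 + 9747; 16967 = 1·9747 + 7220; 9747 = 1·7220 + 2527; 7220 = 2·2527 + 2166; 2527 = 1·2166 + 361; 2166 = 6·361 + 0 → 361
361 does not divide 11865, so a solution does not exist.

No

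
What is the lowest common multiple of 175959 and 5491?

50852151

gcd first: 175959 = 32·5491 + 247; 5491 = 22·247 + 57; 247 = 4·57 + 19; 57 = 3·19 + 0 → gcd = 19
lcm = 175959·5491/gcd = 966190869/19 = 50852151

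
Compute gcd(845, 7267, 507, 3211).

845 = 5 · 13²; 7267 = 13² · 43; 507 = 3 · 13²; 3211 = 13² · 19
gcd takes min exponent of each prime: 13² = 169

169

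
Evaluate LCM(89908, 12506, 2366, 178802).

89908 = 2² · 7 · 13² · 19; 12506 = 2 · 13² · 37; 2366 = 2 · 7 · 13²; 178802 = 2 · 13² · 23²
lcm takes max exponent of each prime: 2² · 7 · 13² · 19 · 23² · 37 = 1759769284

1759769284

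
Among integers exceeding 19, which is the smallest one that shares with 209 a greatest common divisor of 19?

38

209 = 19·11. Any a with gcd(a, 209) = 19 is a multiple of 19, say 19s, with s coprime to 11.
Need s > 19/19, so s ≥ 2. First s ≥ 2 with gcd(s, 11) = 1 is s = 2. Thus a = 19·2 = 38.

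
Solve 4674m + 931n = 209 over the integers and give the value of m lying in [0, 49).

11

gcd(4674, 931) = 19 (Euclid: 4674 = 5·931 + 19; 931 = 49·19 + 0), and 19 | 209.
Extended Euclid: 4674·(1) + 931·(-5) = 19. Scale by 11: m₀ = 11.
General solution m = m₀ + 49t; reducing mod 49 gives m = 11 (and n = -55).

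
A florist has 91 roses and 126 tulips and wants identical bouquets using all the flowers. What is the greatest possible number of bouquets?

7

91 = 7 · 13
126 = 2 · 3² · 7
Common: 7 = 7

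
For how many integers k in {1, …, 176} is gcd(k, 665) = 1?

Prime factors of 665: 5, 7, 19. Count integers ≤ 176 divisible by none of them.
By inclusion–exclusion: 176 − ⌊176/5⌋ − ⌊176/7⌋ − ⌊176/19⌋ + ⌊176/35⌋ + ⌊176/95⌋ + ⌊176/133⌋ − ⌊176/665⌋ = 114.

114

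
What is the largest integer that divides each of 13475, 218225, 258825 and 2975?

13475 = 5² · 7² · 11; 218225 = 5² · 7 · 29 · 43; 258825 = 3 · 5² · 7 · 17 · 29; 2975 = 5² · 7 · 17
gcd takes min exponent of each prime: 5² · 7 = 175

175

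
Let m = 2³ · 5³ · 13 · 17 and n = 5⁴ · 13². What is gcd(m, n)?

1625

min exponent per shared prime: 5³ · 13 = 1625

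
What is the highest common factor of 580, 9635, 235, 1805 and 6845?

5

580 = 2² · 5 · 29; 9635 = 5 · 41 · 47; 235 = 5 · 47; 1805 = 5 · 19²; 6845 = 5 · 37²
gcd takes min exponent of each prime: 5 = 5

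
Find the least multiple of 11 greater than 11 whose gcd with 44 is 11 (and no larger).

33

44 = 11·4. Any a with gcd(a, 44) = 11 is a multiple of 11, say 11s, with s coprime to 4.
Need s > 11/11, so s ≥ 2. First s ≥ 2 with gcd(s, 4) = 1 is s = 3. Thus a = 11·3 = 33.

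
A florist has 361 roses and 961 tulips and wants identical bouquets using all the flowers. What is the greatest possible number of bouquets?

1

Euclid: 961 = 2·361 + 239; 361 = 1·239 + 122; 239 = 1·122 + 117; 122 = 1·117 + 5; 117 = 23·5 + 2; 5 = 2·2 + 1; 2 = 2·1 + 0. Last nonzero remainder: 1.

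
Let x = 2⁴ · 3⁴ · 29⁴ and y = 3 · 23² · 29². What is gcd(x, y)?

2523

min exponent per shared prime: 3 · 29² = 2523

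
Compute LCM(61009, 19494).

3294486

61009 = 13² · 19²; 19494 = 2 · 3³ · 19²
max exponents: 2 · 3³ · 13² · 19² = 3294486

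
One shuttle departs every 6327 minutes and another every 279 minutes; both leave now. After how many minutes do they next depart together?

196137

6327 = 3² · 19 · 37; 279 = 3² · 31
max exponents: 3² · 19 · 31 · 37 = 196137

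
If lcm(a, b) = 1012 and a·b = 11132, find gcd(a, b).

11

gcd·lcm = product, so gcd = 11132/1012 = 11.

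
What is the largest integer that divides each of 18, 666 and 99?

gcd(18, 666): 666 = 37·18 + 0 → 18
gcd(18, 99): 99 = 5·18 + 9; 18 = 2·9 + 0 → 9

9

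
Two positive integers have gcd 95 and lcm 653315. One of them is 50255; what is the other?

1235

Using pq = gcd(p,q)·lcm(p,q) = 95·653315 = 62064925, we get q = 62064925/50255 = 1235.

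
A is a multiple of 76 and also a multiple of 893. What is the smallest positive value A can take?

76 = 2² · 19; 893 = 19 · 47
max exponents: 2² · 19 · 47 = 3572

3572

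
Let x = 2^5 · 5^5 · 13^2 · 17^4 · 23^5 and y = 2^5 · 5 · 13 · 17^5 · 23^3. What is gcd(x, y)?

2113696014560

min exponent per shared prime: 2^5 · 5 · 13 · 17^4 · 23^3 = 2113696014560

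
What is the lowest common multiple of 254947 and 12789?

66541167

gcd first: 254947 = 19·12789 + 11956; 12789 = 1·11956 + 833; 11956 = 14·833 + 294; 833 = 2·294 + 245; 294 = 1·245 + 49; 245 = 5·49 + 0 → gcd = 49
lcm = 254947·12789/gcd = 3260517183/49 = 66541167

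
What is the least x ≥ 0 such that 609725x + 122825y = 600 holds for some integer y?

Euclid: 609725 = 4·122825 + 118425; 122825 = 1·118425 + 4400; 118425 = 26·4400 + 4025; 4400 = 1·4025 + 375; 4025 = 10·375 + 275; 375 = 1·275 + 100; 275 = 2·100 + 75; 100 = 1·75 + 25; 75 = 3·25 + 0 → gcd = 25; 600 = 25·24.
Back-substitution yields 609725·(-1312) + 122825·(6513) = 25, so one solution is x = -1312·24 = -31488, y = 6513·24 = 156312.
Solutions in x differ by 122825/25 = 4913; the one in [0, 4913) is -31488 mod 4913 = 2903.

2903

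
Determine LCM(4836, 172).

4836 = 2² · 3 · 13 · 31; 172 = 2² · 43
max exponents: 2² · 3 · 13 · 31 · 43 = 207948

207948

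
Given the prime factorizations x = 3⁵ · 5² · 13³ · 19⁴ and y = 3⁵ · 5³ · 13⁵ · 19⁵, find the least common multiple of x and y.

27925506114962625

max exponent per prime: 3⁵ · 5³ · 13⁵ · 19⁵ = 27925506114962625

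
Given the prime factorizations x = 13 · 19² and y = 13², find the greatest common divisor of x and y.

min exponent per shared prime: 13 = 13

13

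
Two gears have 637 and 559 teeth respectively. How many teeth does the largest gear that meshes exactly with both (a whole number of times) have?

13

Euclid: 637 = 1·559 + 78; 559 = 7·78 + 13; 78 = 6·13 + 0. Last nonzero remainder: 13.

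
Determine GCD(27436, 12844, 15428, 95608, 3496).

76

27436 = 2² · 19³; 12844 = 2² · 13² · 19; 15428 = 2² · 7 · 19 · 29; 95608 = 2³ · 17 · 19 · 37; 3496 = 2³ · 19 · 23
gcd takes min exponent of each prime: 2² · 19 = 76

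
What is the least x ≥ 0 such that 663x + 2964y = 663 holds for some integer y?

1

Reduce mod 2964: 663x ≡ 663 (mod 2964). With g = gcd(663, 2964) = 39 dividing 663, divide through: 17x ≡ 17 (mod 76).
Since gcd(17, 76) = 1, x ≡ 17·(17)⁻¹ ≡ 1 (mod 76). Smallest non-negative: 1.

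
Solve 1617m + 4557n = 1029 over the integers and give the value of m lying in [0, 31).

26

Euclid: 4557 = 2·1617 + 1323; 1617 = 1·1323 + 294; 1323 = 4·294 + 147; 294 = 2·147 + 0 → gcd = 147; 1029 = 147·7.
Back-substitution yields 1617·(-14) + 4557·(5) = 147, so one solution is m = -14·7 = -98, n = 5·7 = 35.
Solutions in m differ by 4557/147 = 31; the one in [0, 31) is -98 mod 31 = 26.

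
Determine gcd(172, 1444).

4

172 = 2² · 43
1444 = 2² · 19²
Common: 2² = 4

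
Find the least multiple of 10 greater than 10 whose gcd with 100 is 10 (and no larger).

30

gcd(x, 100) = 10 forces 10 | x; write x = 10s. Then gcd(10s, 10·10) = 10·gcd(s, 10), so need gcd(s, 10) = 1.
10s > 10 gives s ≥ 2. The least s ≥ 2 coprime to 10 is 3, so x = 10·3 = 30.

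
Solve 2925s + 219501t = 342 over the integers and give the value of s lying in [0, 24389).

13733

Euclid: 219501 = 75·2925 + 126; 2925 = 23·126 + 27; 126 = 4·27 + 18; 27 = 1·18 + 9; 18 = 2·9 + 0 → gcd = 9; 342 = 9·38.
Back-substitution yields 2925·(8705) + 219501·(-116) = 9, so one solution is s = 8705·38 = 330790, t = -116·38 = -4408.
Solutions in s differ by 219501/9 = 24389; the one in [0, 24389) is 330790 mod 24389 = 13733.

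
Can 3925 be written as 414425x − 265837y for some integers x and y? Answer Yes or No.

gcd(414425, 265837): 414425 = 1·265837 + 148588; 265837 = 1·148588 + 117249; 148588 = 1·117249 + 31339; 117249 = 3·31339 + 23232; 31339 = 1·23232 + 8107; 23232 = 2·8107 + 7018; 8107 = 1·7018 + 1089; 7018 = 6·1089 + 484; 1089 = 2·484 + 121; 484 = 4·121 + 0 → 121
121 does not divide 3925, so a solution does not exist.

No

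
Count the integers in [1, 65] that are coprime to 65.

Prime factors of 65: 5, 13. Count integers ≤ 65 divisible by none of them.
By inclusion–exclusion: 65 − ⌊65/5⌋ − ⌊65/13⌋ + ⌊65/65⌋ = 48.

48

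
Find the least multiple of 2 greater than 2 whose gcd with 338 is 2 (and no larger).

Multiples of 2 above 2: 2·2, 2·3, … . Need the cofactor coprime to 338/2 = 169.
Checking s = 2, 3, … the first with gcd(s, 169) = 1 is s = 2, giving 4.

4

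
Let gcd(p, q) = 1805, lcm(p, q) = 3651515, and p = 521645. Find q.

p·q = gcd·lcm = 1805·3651515 = 6590984575, so q = 6590984575/521645 = 12635.

12635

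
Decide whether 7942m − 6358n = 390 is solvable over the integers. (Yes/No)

gcd(7942, 6358): 7942 = 1·6358 + 1584; 6358 = 4·1584 + 22; 1584 = 72·22 + 0 → 22
22 does not divide 390, so a solution does not exist.

No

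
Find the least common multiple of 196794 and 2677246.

20264074974

gcd first: 2677246 = 13·196794 + 118924; 196794 = 1·118924 + 77870; 118924 = 1·77870 + 41054; 77870 = 1·41054 + 36816; 41054 = 1·36816 + 4238; 36816 = 8·4238 + 2912; 4238 = 1·2912 + 1326; 2912 = 2·1326 + 260; 1326 = 5·260 + 26; 260 = 10·26 + 0 → gcd = 26
lcm = 196794·2677246/gcd = 526865949324/26 = 20264074974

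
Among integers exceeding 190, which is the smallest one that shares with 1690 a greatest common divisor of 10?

200

Multiples of 10 above 190: 10·20, 10·21, … . Need the cofactor coprime to 1690/10 = 169.
Checking s = 20, 21, … the first with gcd(s, 169) = 1 is s = 20, giving 200.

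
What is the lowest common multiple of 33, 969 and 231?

74613

33 = 3 · 11; 969 = 3 · 17 · 19; 231 = 3 · 7 · 11
lcm takes max exponent of each prime: 3 · 7 · 11 · 17 · 19 = 74613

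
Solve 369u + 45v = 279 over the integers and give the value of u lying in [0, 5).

Reduce mod 45: 369u ≡ 279 (mod 45). With g = gcd(369, 45) = 9 dividing 279, divide through: 41u ≡ 31 (mod 5).
Since gcd(41, 5) = 1, u ≡ 31·(41)⁻¹ ≡ 1 (mod 5). Smallest non-negative: 1.

1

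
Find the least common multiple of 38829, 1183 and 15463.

14495681109

lcm(38829, 1183) = 38829·1183/gcd = 45934707/7 = 6562101
lcm(6562101, 15463) = 6562101·15463/gcd = 101469767763/7 = 14495681109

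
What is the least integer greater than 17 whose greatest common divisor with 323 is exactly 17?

34

gcd(k, 323) = 17 forces 17 | k; write k = 17s. Then gcd(17s, 17·19) = 17·gcd(s, 19), so need gcd(s, 19) = 1.
17s > 17 gives s ≥ 2. The least s ≥ 2 coprime to 19 is 2, so k = 17·2 = 34.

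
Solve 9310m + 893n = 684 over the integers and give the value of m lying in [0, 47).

30

Reduce mod 893: 9310m ≡ 684 (mod 893). With g = gcd(9310, 893) = 19 dividing 684, divide through: 490m ≡ 36 (mod 47).
Since gcd(490, 47) = 1, m ≡ 36·(490)⁻¹ ≡ 30 (mod 47). Smallest non-negative: 30.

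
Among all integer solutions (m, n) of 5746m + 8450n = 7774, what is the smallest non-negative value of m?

19

Reduce mod 8450: 5746m ≡ 7774 (mod 8450). With g = gcd(5746, 8450) = 338 dividing 7774, divide through: 17m ≡ 23 (mod 25).
Since gcd(17, 25) = 1, m ≡ 23·(17)⁻¹ ≡ 19 (mod 25). Smallest non-negative: 19.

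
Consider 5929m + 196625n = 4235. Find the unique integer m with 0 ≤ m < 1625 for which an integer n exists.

465

gcd(5929, 196625) = 121 (Euclid: 196625 = 33·5929 + 968; 5929 = 6·968 + 121; 968 = 8·121 + 0), and 121 | 4235.
Extended Euclid: 5929·(199) + 196625·(-6) = 121. Scale by 35: m₀ = 6965.
General solution m = m₀ + 1625t; reducing mod 1625 gives m = 465 (and n = -14).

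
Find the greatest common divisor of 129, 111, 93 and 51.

3

129 = 3 · 43; 111 = 3 · 37; 93 = 3 · 31; 51 = 3 · 17
gcd takes min exponent of each prime: 3 = 3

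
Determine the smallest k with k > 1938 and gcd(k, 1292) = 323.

gcd(k, 1292) = 323 forces 323 | k; write k = 323s. Then gcd(323s, 323·4) = 323·gcd(s, 4), so need gcd(s, 4) = 1.
323s > 1938 gives s ≥ 7. The least s ≥ 7 coprime to 4 is 7, so k = 323·7 = 2261.

2261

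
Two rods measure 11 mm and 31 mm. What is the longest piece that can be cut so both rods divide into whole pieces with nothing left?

Euclid: 31 = 2·11 + 9; 11 = 1·9 + 2; 9 = 4·2 + 1; 2 = 2·1 + 0. Last nonzero remainder: 1.

1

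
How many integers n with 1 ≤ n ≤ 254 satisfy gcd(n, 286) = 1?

Prime factors of 286: 2, 11, 13. Count integers ≤ 254 divisible by none of them.
By inclusion–exclusion: 254 − ⌊254/2⌋ − ⌊254/11⌋ − ⌊254/13⌋ + ⌊254/22⌋ + ⌊254/26⌋ + ⌊254/143⌋ − ⌊254/286⌋ = 106.

106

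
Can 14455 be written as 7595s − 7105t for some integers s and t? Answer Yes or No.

Yes

gcd(7595, 7105): 7595 = 1·7105 + 490; 7105 = 14·490 + 245; 490 = 2·245 + 0 → 245
245 divides 14455, so a solution exists.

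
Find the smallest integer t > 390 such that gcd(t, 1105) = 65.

1105 = 65·17. Any t with gcd(t, 1105) = 65 is a multiple of 65, say 65s, with s coprime to 17.
Need s > 390/65, so s ≥ 7. First s ≥ 7 with gcd(s, 17) = 1 is s = 7. Thus t = 65·7 = 455.

455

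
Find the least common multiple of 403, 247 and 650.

382850

403 = 13 · 31; 247 = 13 · 19; 650 = 2 · 5² · 13
lcm takes max exponent of each prime: 2 · 5² · 13 · 19 · 31 = 382850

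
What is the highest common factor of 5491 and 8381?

289

5491 = 17² · 19
8381 = 17² · 29
Common: 17² = 289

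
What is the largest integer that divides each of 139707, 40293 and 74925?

9

gcd(139707, 40293): 139707 = 3·40293 + 18828; 40293 = 2·18828 + 2637; 18828 = 7·2637 + 369; 2637 = 7·369 + 54; 369 = 6·54 + 45; 54 = 1·45 + 9; 45 = 5·9 + 0 → 9
gcd(9, 74925): 74925 = 8325·9 + 0 → 9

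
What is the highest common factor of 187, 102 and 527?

187 = 11 · 17; 102 = 2 · 3 · 17; 527 = 17 · 31
gcd takes min exponent of each prime: 17 = 17

17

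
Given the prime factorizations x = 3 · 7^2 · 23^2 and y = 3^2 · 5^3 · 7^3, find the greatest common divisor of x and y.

147

min exponent per shared prime: 3 · 7^2 = 147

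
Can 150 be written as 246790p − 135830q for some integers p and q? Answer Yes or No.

By Bézout, 246790p − 135830q = 150 has integer solutions iff gcd(246790, 135830) | 150.
Euclid: 246790 = 1·135830 + 110960; 135830 = 1·110960 + 24870; 110960 = 4·24870 + 11480; 24870 = 2·11480 + 1910; 11480 = 6·1910 + 20; 1910 = 95·20 + 10; 20 = 2·10 + 0. gcd = 10; 150 mod 10 = 0. Yes.

Yes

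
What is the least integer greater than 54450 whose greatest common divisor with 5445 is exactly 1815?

gcd(x, 5445) = 1815 forces 1815 | x; write x = 1815s. Then gcd(1815s, 1815·3) = 1815·gcd(s, 3), so need gcd(s, 3) = 1.
1815s > 54450 gives s ≥ 31. The least s ≥ 31 coprime to 3 is 31, so x = 1815·31 = 56265.

56265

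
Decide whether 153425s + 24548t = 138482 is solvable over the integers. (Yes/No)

By Bézout, 153425s + 24548t = 138482 has integer solutions iff gcd(153425, 24548) | 138482.
Euclid: 153425 = 6·24548 + 6137; 24548 = 4·6137 + 0. gcd = 6137; 138482 mod 6137 = 3468. No.

No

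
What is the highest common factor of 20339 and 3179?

11

Euclid: 20339 = 6·3179 + 1265; 3179 = 2·1265 + 649; 1265 = 1·649 + 616; 649 = 1·616 + 33; 616 = 18·33 + 22; 33 = 1·22 + 11; 22 = 2·11 + 0. Last nonzero remainder: 11.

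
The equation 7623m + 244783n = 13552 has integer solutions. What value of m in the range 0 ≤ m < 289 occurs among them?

Reduce mod 244783: 7623m ≡ 13552 (mod 244783). With g = gcd(7623, 244783) = 847 dividing 13552, divide through: 9m ≡ 16 (mod 289).
Since gcd(9, 289) = 1, m ≡ 16·(9)⁻¹ ≡ 66 (mod 289). Smallest non-negative: 66.

66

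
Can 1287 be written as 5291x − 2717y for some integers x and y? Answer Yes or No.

By Bézout, 5291x − 2717y = 1287 has integer solutions iff gcd(5291, 2717) | 1287.
Euclid: 5291 = 1·2717 + 2574; 2717 = 1·2574 + 143; 2574 = 18·143 + 0. gcd = 143; 1287 mod 143 = 0. Yes.

Yes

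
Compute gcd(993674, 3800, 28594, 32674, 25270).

2

993674 = 2 · 11 · 31² · 47; 3800 = 2³ · 5² · 19; 28594 = 2 · 17 · 29²; 32674 = 2 · 17 · 31²; 25270 = 2 · 5 · 7 · 19²
gcd takes min exponent of each prime: 2 = 2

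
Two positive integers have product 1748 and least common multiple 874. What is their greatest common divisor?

From gcd × lcm = ab: gcd = 1748 / 874 = 2.

2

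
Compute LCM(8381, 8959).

259811

gcd first: 8959 = 1·8381 + 578; 8381 = 14·578 + 289; 578 = 2·289 + 0 → gcd = 289
lcm = 8381·8959/gcd = 75085379/289 = 259811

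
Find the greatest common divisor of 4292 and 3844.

4

4292 = 2² · 29 · 37
3844 = 2² · 31²
Common: 2² = 4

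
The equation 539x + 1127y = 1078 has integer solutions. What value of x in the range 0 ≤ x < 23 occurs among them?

Reduce mod 1127: 539x ≡ 1078 (mod 1127). With g = gcd(539, 1127) = 49 dividing 1078, divide through: 11x ≡ 22 (mod 23).
Since gcd(11, 23) = 1, x ≡ 22·(11)⁻¹ ≡ 2 (mod 23). Smallest non-negative: 2.

2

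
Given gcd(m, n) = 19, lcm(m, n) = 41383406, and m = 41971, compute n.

m·n = gcd·lcm = 19·41383406 = 786284714, so n = 786284714/41971 = 18734.

18734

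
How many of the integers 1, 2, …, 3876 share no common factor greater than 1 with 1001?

1001 = 7·11·13. Inclusion–exclusion on these primes:
3876 − ⌊3876/7⌋ − ⌊3876/11⌋ − ⌊3876/13⌋ + ⌊3876/77⌋ + ⌊3876/91⌋ + ⌊3876/143⌋ − ⌊3876/1001⌋ = 2789

2789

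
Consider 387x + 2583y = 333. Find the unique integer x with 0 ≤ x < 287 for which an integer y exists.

gcd(387, 2583) = 9 (Euclid: 2583 = 6·387 + 261; 387 = 1·261 + 126; 261 = 2·126 + 9; 126 = 14·9 + 0), and 9 | 333.
Extended Euclid: 387·(-20) + 2583·(3) = 9. Scale by 37: x₀ = -740.
General solution x = x₀ + 287t; reducing mod 287 gives x = 121 (and y = -18).

121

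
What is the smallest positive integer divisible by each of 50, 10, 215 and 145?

lcm(50, 10) = 50·10/gcd = 500/10 = 50
lcm(50, 215) = 50·215/gcd = 10750/5 = 2150
lcm(2150, 145) = 2150·145/gcd = 311750/5 = 62350

62350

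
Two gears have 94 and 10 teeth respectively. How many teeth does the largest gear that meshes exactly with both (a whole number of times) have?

Euclid: 94 = 9·10 + 4; 10 = 2·4 + 2; 4 = 2·2 + 0. Last nonzero remainder: 2.

2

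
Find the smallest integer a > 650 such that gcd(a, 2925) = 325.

Multiples of 325 above 650: 325·3, 325·4, … . Need the cofactor coprime to 2925/325 = 9.
Checking s = 3, 4, … the first with gcd(s, 9) = 1 is s = 4, giving 1300.

1300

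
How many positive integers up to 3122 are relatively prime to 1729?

2340

1729 = 7·13·19. Inclusion–exclusion on these primes:
3122 − ⌊3122/7⌋ − ⌊3122/13⌋ − ⌊3122/19⌋ + ⌊3122/91⌋ + ⌊3122/133⌋ + ⌊3122/247⌋ − ⌊3122/1729⌋ = 2340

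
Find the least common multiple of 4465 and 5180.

gcd first: 5180 = 1·4465 + 715; 4465 = 6·715 + 175; 715 = 4·175 + 15; 175 = 11·15 + 10; 15 = 1·10 + 5; 10 = 2·5 + 0 → gcd = 5
lcm = 4465·5180/gcd = 23128700/5 = 4625740

4625740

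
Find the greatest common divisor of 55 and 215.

5

Euclid: 215 = 3·55 + 50; 55 = 1·50 + 5; 50 = 10·5 + 0. Last nonzero remainder: 5.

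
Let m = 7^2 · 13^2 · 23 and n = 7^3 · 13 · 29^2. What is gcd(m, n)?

min exponent per shared prime: 7^2 · 13 = 637

637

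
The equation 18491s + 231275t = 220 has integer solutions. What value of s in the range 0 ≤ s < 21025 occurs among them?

Euclid: 231275 = 12·18491 + 9383; 18491 = 1·9383 + 9108; 9383 = 1·9108 + 275; 9108 = 33·275 + 33; 275 = 8·33 + 11; 33 = 3·11 + 0 → gcd = 11; 220 = 11·20.
Back-substitution yields 18491·(-6729) + 231275·(538) = 11, so one solution is s = -6729·20 = -134580, t = 538·20 = 10760.
Solutions in s differ by 231275/11 = 21025; the one in [0, 21025) is -134580 mod 21025 = 12595.

12595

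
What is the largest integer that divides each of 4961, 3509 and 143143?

gcd(4961, 3509): 4961 = 1·3509 + 1452; 3509 = 2·1452 + 605; 1452 = 2·605 + 242; 605 = 2·242 + 121; 242 = 2·121 + 0 → 121
gcd(121, 143143): 143143 = 1183·121 + 0 → 121

121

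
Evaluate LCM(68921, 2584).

gcd first: 68921 = 26·2584 + 1737; 2584 = 1·1737 + 847; 1737 = 2·847 + 43; 847 = 19·43 + 30; 43 = 1·30 + 13; 30 = 2·13 + 4; 13 = 3·4 + 1; 4 = 4·1 + 0 → gcd = 1
lcm = 68921·2584/gcd = 178091864/1 = 178091864

178091864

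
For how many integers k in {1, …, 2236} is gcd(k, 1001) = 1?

1608

Prime factors of 1001: 7, 11, 13. Count integers ≤ 2236 divisible by none of them.
By inclusion–exclusion: 2236 − ⌊2236/7⌋ − ⌊2236/11⌋ − ⌊2236/13⌋ + ⌊2236/77⌋ + ⌊2236/91⌋ + ⌊2236/143⌋ − ⌊2236/1001⌋ = 1608.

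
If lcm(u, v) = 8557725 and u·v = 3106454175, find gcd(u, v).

gcd·lcm = product, so gcd = 3106454175/8557725 = 363.

363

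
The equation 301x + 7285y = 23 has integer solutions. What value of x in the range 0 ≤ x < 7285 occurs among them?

4768

gcd(301, 7285) = 1 (Euclid: 7285 = 24·301 + 61; 301 = 4·61 + 57; 61 = 1·57 + 4; 57 = 14·4 + 1; 4 = 4·1 + 0), and 1 | 23.
Extended Euclid: 301·(1791) + 7285·(-74) = 1. Scale by 23: x₀ = 41193.
General solution x = x₀ + 7285t; reducing mod 7285 gives x = 4768 (and y = -197).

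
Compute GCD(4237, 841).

1

4237 = 19 · 223
841 = 29²
Common: 1 = 1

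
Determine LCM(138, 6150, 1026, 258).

lcm(138, 6150) = 138·6150/gcd = 848700/6 = 141450
lcm(141450, 1026) = 141450·1026/gcd = 145127700/6 = 24187950
lcm(24187950, 258) = 24187950·258/gcd = 6240491100/6 = 1040081850

1040081850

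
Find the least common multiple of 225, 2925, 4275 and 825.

lcm(225, 2925) = 225·2925/gcd = 658125/225 = 2925
lcm(2925, 4275) = 2925·4275/gcd = 12504375/225 = 55575
lcm(55575, 825) = 55575·825/gcd = 45849375/75 = 611325

611325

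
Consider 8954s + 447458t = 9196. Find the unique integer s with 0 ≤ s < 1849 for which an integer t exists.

Euclid: 447458 = 49·8954 + 8712; 8954 = 1·8712 + 242; 8712 = 36·242 + 0 → gcd = 242; 9196 = 242·38.
Back-substitution yields 8954·(50) + 447458·(-1) = 242, so one solution is s = 50·38 = 1900, t = -1·38 = -38.
Solutions in s differ by 447458/242 = 1849; the one in [0, 1849) is 1900 mod 1849 = 51.

51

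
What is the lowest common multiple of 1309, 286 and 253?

782782

lcm(1309, 286) = 1309·286/gcd = 374374/11 = 34034
lcm(34034, 253) = 34034·253/gcd = 8610602/11 = 782782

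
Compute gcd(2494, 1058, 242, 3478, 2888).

2

2494 = 2 · 29 · 43; 1058 = 2 · 23²; 242 = 2 · 11²; 3478 = 2 · 37 · 47; 2888 = 2³ · 19²
gcd takes min exponent of each prime: 2 = 2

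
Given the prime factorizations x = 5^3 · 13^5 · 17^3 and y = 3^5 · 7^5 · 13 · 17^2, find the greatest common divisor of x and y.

3757

min exponent per shared prime: 13 · 17^2 = 3757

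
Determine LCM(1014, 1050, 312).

709800

1014 = 2 · 3 · 13²; 1050 = 2 · 3 · 5² · 7; 312 = 2³ · 3 · 13
lcm takes max exponent of each prime: 2³ · 3 · 5² · 7 · 13² = 709800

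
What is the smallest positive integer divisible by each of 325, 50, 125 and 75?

9750

325 = 5² · 13; 50 = 2 · 5²; 125 = 5³; 75 = 3 · 5²
lcm takes max exponent of each prime: 2 · 3 · 5³ · 13 = 9750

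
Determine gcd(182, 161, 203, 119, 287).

7

gcd(182, 161): 182 = 1·161 + 21; 161 = 7·21 + 14; 21 = 1·14 + 7; 14 = 2·7 + 0 → 7
gcd(7, 203): 203 = 29·7 + 0 → 7
gcd(7, 119): 119 = 17·7 + 0 → 7
gcd(7, 287): 287 = 41·7 + 0 → 7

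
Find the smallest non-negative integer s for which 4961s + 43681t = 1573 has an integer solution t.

Euclid: 43681 = 8·4961 + 3993; 4961 = 1·3993 + 968; 3993 = 4·968 + 121; 968 = 8·121 + 0 → gcd = 121; 1573 = 121·13.
Back-substitution yields 4961·(-44) + 43681·(5) = 121, so one solution is s = -44·13 = -572, t = 5·13 = 65.
Solutions in s differ by 43681/121 = 361; the one in [0, 361) is -572 mod 361 = 150.

150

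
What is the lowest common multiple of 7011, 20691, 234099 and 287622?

7011 = 3² · 19 · 41; 20691 = 3² · 11² · 19; 234099 = 3² · 19 · 37²; 287622 = 2 · 3² · 19 · 29²
lcm takes max exponent of each prime: 2 · 3² · 11² · 19 · 29² · 37² · 41 = 1953416163798

1953416163798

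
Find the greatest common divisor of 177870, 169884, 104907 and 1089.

gcd(177870, 169884): 177870 = 1·169884 + 7986; 169884 = 21·7986 + 2178; 7986 = 3·2178 + 1452; 2178 = 1·1452 + 726; 1452 = 2·726 + 0 → 726
gcd(726, 104907): 104907 = 144·726 + 363; 726 = 2·363 + 0 → 363
gcd(363, 1089): 1089 = 3·363 + 0 → 363

363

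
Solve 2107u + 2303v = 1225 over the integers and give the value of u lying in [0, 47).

gcd(2107, 2303) = 49 (Euclid: 2303 = 1·2107 + 196; 2107 = 10·196 + 147; 196 = 1·147 + 49; 147 = 3·49 + 0), and 49 | 1225.
Extended Euclid: 2107·(-12) + 2303·(11) = 49. Scale by 25: u₀ = -300.
General solution u = u₀ + 47t; reducing mod 47 gives u = 29 (and v = -26).

29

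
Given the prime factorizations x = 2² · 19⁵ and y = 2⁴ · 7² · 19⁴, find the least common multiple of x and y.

max exponent per prime: 2⁴ · 7² · 19⁵ = 1941261616

1941261616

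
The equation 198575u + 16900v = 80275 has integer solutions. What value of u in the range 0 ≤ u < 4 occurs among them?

1

gcd(198575, 16900) = 4225 (Euclid: 198575 = 11·16900 + 12675; 16900 = 1·12675 + 4225; 12675 = 3·4225 + 0), and 4225 | 80275.
Extended Euclid: 198575·(-1) + 16900·(12) = 4225. Scale by 19: u₀ = -19.
General solution u = u₀ + 4t; reducing mod 4 gives u = 1 (and v = -7).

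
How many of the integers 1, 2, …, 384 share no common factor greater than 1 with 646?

172

Prime factors of 646: 2, 17, 19. Count integers ≤ 384 divisible by none of them.
By inclusion–exclusion: 384 − ⌊384/2⌋ − ⌊384/17⌋ − ⌊384/19⌋ + ⌊384/34⌋ + ⌊384/38⌋ + ⌊384/323⌋ − ⌊384/646⌋ = 172.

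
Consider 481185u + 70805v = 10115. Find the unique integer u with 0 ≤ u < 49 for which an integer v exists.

14

gcd(481185, 70805) = 1445 (Euclid: 481185 = 6·70805 + 56355; 70805 = 1·56355 + 14450; 56355 = 3·14450 + 13005; 14450 = 1·13005 + 1445; 13005 = 9·1445 + 0), and 1445 | 10115.
Extended Euclid: 481185·(-5) + 70805·(34) = 1445. Scale by 7: u₀ = -35.
General solution u = u₀ + 49t; reducing mod 49 gives u = 14 (and v = -95).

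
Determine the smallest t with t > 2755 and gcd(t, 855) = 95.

2945

855 = 95·9. Any t with gcd(t, 855) = 95 is a multiple of 95, say 95s, with s coprime to 9.
Need s > 2755/95, so s ≥ 30. First s ≥ 30 with gcd(s, 9) = 1 is s = 31. Thus t = 95·31 = 2945.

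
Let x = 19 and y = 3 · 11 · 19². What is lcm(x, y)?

11913

max exponent per prime: 3 · 11 · 19² = 11913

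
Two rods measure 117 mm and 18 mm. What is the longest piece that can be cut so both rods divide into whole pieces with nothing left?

Euclid: 117 = 6·18 + 9; 18 = 2·9 + 0. Last nonzero remainder: 9.

9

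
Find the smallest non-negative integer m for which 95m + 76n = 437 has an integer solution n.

3

Reduce mod 76: 95m ≡ 437 (mod 76). With g = gcd(95, 76) = 19 dividing 437, divide through: 5m ≡ 23 (mod 4).
Since gcd(5, 4) = 1, m ≡ 23·(5)⁻¹ ≡ 3 (mod 4). Smallest non-negative: 3.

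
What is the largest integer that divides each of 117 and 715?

13

Euclid: 715 = 6·117 + 13; 117 = 9·13 + 0. Last nonzero remainder: 13.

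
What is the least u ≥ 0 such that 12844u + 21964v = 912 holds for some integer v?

gcd(12844, 21964) = 76 (Euclid: 21964 = 1·12844 + 9120; 12844 = 1·9120 + 3724; 9120 = 2·3724 + 1672; 3724 = 2·1672 + 380; 1672 = 4·380 + 152; 380 = 2·152 + 76; 152 = 2·76 + 0), and 76 | 912.
Extended Euclid: 12844·(118) + 21964·(-69) = 76. Scale by 12: u₀ = 1416.
General solution u = u₀ + 289t; reducing mod 289 gives u = 260 (and v = -152).

260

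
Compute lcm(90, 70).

gcd first: 90 = 1·70 + 20; 70 = 3·20 + 10; 20 = 2·10 + 0 → gcd = 10
lcm = 90·70/gcd = 6300/10 = 630

630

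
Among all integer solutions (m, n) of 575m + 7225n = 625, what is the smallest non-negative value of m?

Euclid: 7225 = 12·575 + 325; 575 = 1·325 + 250; 325 = 1·250 + 75; 250 = 3·75 + 25; 75 = 3·25 + 0 → gcd = 25; 625 = 25·25.
Back-substitution yields 575·(88) + 7225·(-7) = 25, so one solution is m = 88·25 = 2200, n = -7·25 = -175.
Solutions in m differ by 7225/25 = 289; the one in [0, 289) is 2200 mod 289 = 177.

177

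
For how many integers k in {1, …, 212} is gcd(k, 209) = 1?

183

Prime factors of 209: 11, 19. Count integers ≤ 212 divisible by none of them.
By inclusion–exclusion: 212 − ⌊212/11⌋ − ⌊212/19⌋ + ⌊212/209⌋ = 183.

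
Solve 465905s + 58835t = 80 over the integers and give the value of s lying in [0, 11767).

gcd(465905, 58835) = 5 (Euclid: 465905 = 7·58835 + 54060; 58835 = 1·54060 + 4775; 54060 = 11·4775 + 1535; 4775 = 3·1535 + 170; 1535 = 9·170 + 5; 170 = 34·5 + 0), and 5 | 80.
Extended Euclid: 465905·(345) + 58835·(-2732) = 5. Scale by 16: s₀ = 5520.
General solution s = s₀ + 11767k; reducing mod 11767 gives s = 5520 (and t = -43712).

5520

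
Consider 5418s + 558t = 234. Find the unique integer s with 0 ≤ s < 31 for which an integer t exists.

Reduce mod 558: 5418s ≡ 234 (mod 558). With g = gcd(5418, 558) = 18 dividing 234, divide through: 301s ≡ 13 (mod 31).
Since gcd(301, 31) = 1, s ≡ 13·(301)⁻¹ ≡ 2 (mod 31). Smallest non-negative: 2.

2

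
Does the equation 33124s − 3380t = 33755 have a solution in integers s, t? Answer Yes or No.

No

gcd(33124, 3380): 33124 = 9·3380 + 2704; 3380 = 1·2704 + 676; 2704 = 4·676 + 0 → 676
676 does not divide 33755, so a solution does not exist.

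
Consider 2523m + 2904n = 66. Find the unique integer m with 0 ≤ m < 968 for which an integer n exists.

gcd(2523, 2904) = 3 (Euclid: 2904 = 1·2523 + 381; 2523 = 6·381 + 237; 381 = 1·237 + 144; 237 = 1·144 + 93; 144 = 1·93 + 51; 93 = 1·51 + 42; 51 = 1·42 + 9; 42 = 4·9 + 6; 9 = 1·6 + 3; 6 = 2·3 + 0), and 3 | 66.
Extended Euclid: 2523·(-343) + 2904·(298) = 3. Scale by 22: m₀ = -7546.
General solution m = m₀ + 968t; reducing mod 968 gives m = 198 (and n = -172).

198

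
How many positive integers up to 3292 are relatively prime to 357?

1770

357 = 3·7·17. Inclusion–exclusion on these primes:
3292 − ⌊3292/3⌋ − ⌊3292/7⌋ − ⌊3292/17⌋ + ⌊3292/21⌋ + ⌊3292/51⌋ + ⌊3292/119⌋ − ⌊3292/357⌋ = 1770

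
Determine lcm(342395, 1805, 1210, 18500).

342395 = 5 · 31 · 47²; 1805 = 5 · 19²; 1210 = 2 · 5 · 11²; 18500 = 2² · 5³ · 37
lcm takes max exponent of each prime: 2² · 5³ · 11² · 19² · 31 · 37 · 47² = 55337777181500

55337777181500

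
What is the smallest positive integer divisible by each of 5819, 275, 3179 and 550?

84084550

lcm(5819, 275) = 5819·275/gcd = 1600225/11 = 145475
lcm(145475, 3179) = 145475·3179/gcd = 462465025/11 = 42042275
lcm(42042275, 550) = 42042275·550/gcd = 23123251250/275 = 84084550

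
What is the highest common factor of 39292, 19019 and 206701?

gcd(39292, 19019): 39292 = 2·19019 + 1254; 19019 = 15·1254 + 209; 1254 = 6·209 + 0 → 209
gcd(209, 206701): 206701 = 989·209 + 0 → 209

209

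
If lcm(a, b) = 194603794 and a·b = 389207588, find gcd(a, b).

gcd·lcm = product, so gcd = 389207588/194603794 = 2.

2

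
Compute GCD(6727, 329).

7

Euclid: 6727 = 20·329 + 147; 329 = 2·147 + 35; 147 = 4·35 + 7; 35 = 5·7 + 0. Last nonzero remainder: 7.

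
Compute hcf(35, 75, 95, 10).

5

35 = 5 · 7; 75 = 3 · 5²; 95 = 5 · 19; 10 = 2 · 5
gcd takes min exponent of each prime: 5 = 5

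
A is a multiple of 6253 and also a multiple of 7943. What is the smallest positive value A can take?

gcd first: 7943 = 1·6253 + 1690; 6253 = 3·1690 + 1183; 1690 = 1·1183 + 507; 1183 = 2·507 + 169; 507 = 3·169 + 0 → gcd = 169
lcm = 6253·7943/gcd = 49667579/169 = 293891

293891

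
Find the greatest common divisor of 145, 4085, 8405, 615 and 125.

5

gcd(145, 4085): 4085 = 28·145 + 25; 145 = 5·25 + 20; 25 = 1·20 + 5; 20 = 4·5 + 0 → 5
gcd(5, 8405): 8405 = 1681·5 + 0 → 5
gcd(5, 615): 615 = 123·5 + 0 → 5
gcd(5, 125): 125 = 25·5 + 0 → 5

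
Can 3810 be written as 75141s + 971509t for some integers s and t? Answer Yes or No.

By Bézout, 75141s + 971509t = 3810 has integer solutions iff gcd(75141, 971509) | 3810.
Euclid: 971509 = 12·75141 + 69817; 75141 = 1·69817 + 5324; 69817 = 13·5324 + 605; 5324 = 8·605 + 484; 605 = 1·484 + 121; 484 = 4·121 + 0. gcd = 121; 3810 mod 121 = 59. No.

No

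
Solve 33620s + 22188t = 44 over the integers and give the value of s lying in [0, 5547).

394

Reduce mod 22188: 33620s ≡ 44 (mod 22188). With g = gcd(33620, 22188) = 4 dividing 44, divide through: 8405s ≡ 11 (mod 5547).
Since gcd(8405, 5547) = 1, s ≡ 11·(8405)⁻¹ ≡ 394 (mod 5547). Smallest non-negative: 394.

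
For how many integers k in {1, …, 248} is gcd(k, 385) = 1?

385 = 5·7·11. Inclusion–exclusion on these primes:
248 − ⌊248/5⌋ − ⌊248/7⌋ − ⌊248/11⌋ + ⌊248/35⌋ + ⌊248/55⌋ + ⌊248/77⌋ − ⌊248/385⌋ = 156

156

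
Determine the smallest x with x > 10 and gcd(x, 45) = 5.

20

Multiples of 5 above 10: 5·3, 5·4, … . Need the cofactor coprime to 45/5 = 9.
Checking s = 3, 4, … the first with gcd(s, 9) = 1 is s = 4, giving 20.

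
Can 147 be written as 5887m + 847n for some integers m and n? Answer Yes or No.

Yes

gcd(5887, 847): 5887 = 6·847 + 805; 847 = 1·805 + 42; 805 = 19·42 + 7; 42 = 6·7 + 0 → 7
7 divides 147, so a solution exists.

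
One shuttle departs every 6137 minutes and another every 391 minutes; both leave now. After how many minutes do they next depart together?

141151

gcd first: 6137 = 15·391 + 272; 391 = 1·272 + 119; 272 = 2·119 + 34; 119 = 3·34 + 17; 34 = 2·17 + 0 → gcd = 17
lcm = 6137·391/gcd = 2399567/17 = 141151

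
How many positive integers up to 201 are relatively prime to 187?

Prime factors of 187: 11, 17. Count integers ≤ 201 divisible by none of them.
By inclusion–exclusion: 201 − ⌊201/11⌋ − ⌊201/17⌋ + ⌊201/187⌋ = 173.

173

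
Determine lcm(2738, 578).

791282

gcd first: 2738 = 4·578 + 426; 578 = 1·426 + 152; 426 = 2·152 + 122; 152 = 1·122 + 30; 122 = 4·30 + 2; 30 = 15·2 + 0 → gcd = 2
lcm = 2738·578/gcd = 1582564/2 = 791282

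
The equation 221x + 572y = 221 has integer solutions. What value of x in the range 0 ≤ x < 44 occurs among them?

gcd(221, 572) = 13 (Euclid: 572 = 2·221 + 130; 221 = 1·130 + 91; 130 = 1·91 + 39; 91 = 2·39 + 13; 39 = 3·13 + 0), and 13 | 221.
Extended Euclid: 221·(13) + 572·(-5) = 13. Scale by 17: x₀ = 221.
General solution x = x₀ + 44t; reducing mod 44 gives x = 1 (and y = 0).

1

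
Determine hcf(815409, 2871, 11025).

gcd(815409, 2871): 815409 = 284·2871 + 45; 2871 = 63·45 + 36; 45 = 1·36 + 9; 36 = 4·9 + 0 → 9
gcd(9, 11025): 11025 = 1225·9 + 0 → 9

9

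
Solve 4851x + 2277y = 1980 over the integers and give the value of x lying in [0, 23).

22

Reduce mod 2277: 4851x ≡ 1980 (mod 2277). With g = gcd(4851, 2277) = 99 dividing 1980, divide through: 49x ≡ 20 (mod 23).
Since gcd(49, 23) = 1, x ≡ 20·(49)⁻¹ ≡ 22 (mod 23). Smallest non-negative: 22.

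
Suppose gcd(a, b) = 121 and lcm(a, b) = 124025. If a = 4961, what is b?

3025

Using ab = gcd(a,b)·lcm(a,b) = 121·124025 = 15007025, we get b = 15007025/4961 = 3025.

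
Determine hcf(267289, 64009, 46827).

gcd(267289, 64009): 267289 = 4·64009 + 11253; 64009 = 5·11253 + 7744; 11253 = 1·7744 + 3509; 7744 = 2·3509 + 726; 3509 = 4·726 + 605; 726 = 1·605 + 121; 605 = 5·121 + 0 → 121
gcd(121, 46827): 46827 = 387·121 + 0 → 121

121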